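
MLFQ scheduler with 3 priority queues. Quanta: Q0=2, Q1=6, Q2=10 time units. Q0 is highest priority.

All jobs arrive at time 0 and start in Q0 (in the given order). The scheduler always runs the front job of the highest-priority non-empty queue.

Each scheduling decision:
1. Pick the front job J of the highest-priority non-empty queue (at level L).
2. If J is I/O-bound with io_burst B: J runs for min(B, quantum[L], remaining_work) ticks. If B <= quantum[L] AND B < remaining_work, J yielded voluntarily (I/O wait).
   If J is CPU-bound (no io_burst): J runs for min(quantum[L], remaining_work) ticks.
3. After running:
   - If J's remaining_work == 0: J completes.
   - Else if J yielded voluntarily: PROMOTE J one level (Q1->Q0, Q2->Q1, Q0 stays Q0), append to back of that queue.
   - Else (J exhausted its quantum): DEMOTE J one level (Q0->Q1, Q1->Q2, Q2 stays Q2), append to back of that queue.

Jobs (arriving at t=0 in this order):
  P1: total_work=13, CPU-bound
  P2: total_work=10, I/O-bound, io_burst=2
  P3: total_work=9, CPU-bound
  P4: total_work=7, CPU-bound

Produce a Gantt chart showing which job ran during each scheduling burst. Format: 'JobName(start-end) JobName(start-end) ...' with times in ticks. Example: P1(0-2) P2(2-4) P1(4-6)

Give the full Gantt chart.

t=0-2: P1@Q0 runs 2, rem=11, quantum used, demote→Q1. Q0=[P2,P3,P4] Q1=[P1] Q2=[]
t=2-4: P2@Q0 runs 2, rem=8, I/O yield, promote→Q0. Q0=[P3,P4,P2] Q1=[P1] Q2=[]
t=4-6: P3@Q0 runs 2, rem=7, quantum used, demote→Q1. Q0=[P4,P2] Q1=[P1,P3] Q2=[]
t=6-8: P4@Q0 runs 2, rem=5, quantum used, demote→Q1. Q0=[P2] Q1=[P1,P3,P4] Q2=[]
t=8-10: P2@Q0 runs 2, rem=6, I/O yield, promote→Q0. Q0=[P2] Q1=[P1,P3,P4] Q2=[]
t=10-12: P2@Q0 runs 2, rem=4, I/O yield, promote→Q0. Q0=[P2] Q1=[P1,P3,P4] Q2=[]
t=12-14: P2@Q0 runs 2, rem=2, I/O yield, promote→Q0. Q0=[P2] Q1=[P1,P3,P4] Q2=[]
t=14-16: P2@Q0 runs 2, rem=0, completes. Q0=[] Q1=[P1,P3,P4] Q2=[]
t=16-22: P1@Q1 runs 6, rem=5, quantum used, demote→Q2. Q0=[] Q1=[P3,P4] Q2=[P1]
t=22-28: P3@Q1 runs 6, rem=1, quantum used, demote→Q2. Q0=[] Q1=[P4] Q2=[P1,P3]
t=28-33: P4@Q1 runs 5, rem=0, completes. Q0=[] Q1=[] Q2=[P1,P3]
t=33-38: P1@Q2 runs 5, rem=0, completes. Q0=[] Q1=[] Q2=[P3]
t=38-39: P3@Q2 runs 1, rem=0, completes. Q0=[] Q1=[] Q2=[]

Answer: P1(0-2) P2(2-4) P3(4-6) P4(6-8) P2(8-10) P2(10-12) P2(12-14) P2(14-16) P1(16-22) P3(22-28) P4(28-33) P1(33-38) P3(38-39)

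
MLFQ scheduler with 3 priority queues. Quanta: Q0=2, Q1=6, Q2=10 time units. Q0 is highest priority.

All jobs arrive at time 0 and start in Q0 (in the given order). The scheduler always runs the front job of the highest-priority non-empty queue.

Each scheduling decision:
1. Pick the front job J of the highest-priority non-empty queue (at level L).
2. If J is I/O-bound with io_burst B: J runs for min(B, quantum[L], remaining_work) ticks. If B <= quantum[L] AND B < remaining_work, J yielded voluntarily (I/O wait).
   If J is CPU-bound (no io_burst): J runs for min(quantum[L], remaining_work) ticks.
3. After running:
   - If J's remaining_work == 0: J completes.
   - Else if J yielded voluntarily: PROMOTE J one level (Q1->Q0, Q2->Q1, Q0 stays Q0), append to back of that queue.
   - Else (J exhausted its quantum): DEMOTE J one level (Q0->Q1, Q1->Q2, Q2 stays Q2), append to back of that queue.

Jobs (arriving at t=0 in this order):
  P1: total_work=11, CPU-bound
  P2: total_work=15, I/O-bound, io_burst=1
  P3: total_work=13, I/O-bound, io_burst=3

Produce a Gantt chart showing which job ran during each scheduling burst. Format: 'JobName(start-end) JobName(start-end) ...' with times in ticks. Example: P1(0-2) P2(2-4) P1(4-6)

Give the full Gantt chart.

t=0-2: P1@Q0 runs 2, rem=9, quantum used, demote→Q1. Q0=[P2,P3] Q1=[P1] Q2=[]
t=2-3: P2@Q0 runs 1, rem=14, I/O yield, promote→Q0. Q0=[P3,P2] Q1=[P1] Q2=[]
t=3-5: P3@Q0 runs 2, rem=11, quantum used, demote→Q1. Q0=[P2] Q1=[P1,P3] Q2=[]
t=5-6: P2@Q0 runs 1, rem=13, I/O yield, promote→Q0. Q0=[P2] Q1=[P1,P3] Q2=[]
t=6-7: P2@Q0 runs 1, rem=12, I/O yield, promote→Q0. Q0=[P2] Q1=[P1,P3] Q2=[]
t=7-8: P2@Q0 runs 1, rem=11, I/O yield, promote→Q0. Q0=[P2] Q1=[P1,P3] Q2=[]
t=8-9: P2@Q0 runs 1, rem=10, I/O yield, promote→Q0. Q0=[P2] Q1=[P1,P3] Q2=[]
t=9-10: P2@Q0 runs 1, rem=9, I/O yield, promote→Q0. Q0=[P2] Q1=[P1,P3] Q2=[]
t=10-11: P2@Q0 runs 1, rem=8, I/O yield, promote→Q0. Q0=[P2] Q1=[P1,P3] Q2=[]
t=11-12: P2@Q0 runs 1, rem=7, I/O yield, promote→Q0. Q0=[P2] Q1=[P1,P3] Q2=[]
t=12-13: P2@Q0 runs 1, rem=6, I/O yield, promote→Q0. Q0=[P2] Q1=[P1,P3] Q2=[]
t=13-14: P2@Q0 runs 1, rem=5, I/O yield, promote→Q0. Q0=[P2] Q1=[P1,P3] Q2=[]
t=14-15: P2@Q0 runs 1, rem=4, I/O yield, promote→Q0. Q0=[P2] Q1=[P1,P3] Q2=[]
t=15-16: P2@Q0 runs 1, rem=3, I/O yield, promote→Q0. Q0=[P2] Q1=[P1,P3] Q2=[]
t=16-17: P2@Q0 runs 1, rem=2, I/O yield, promote→Q0. Q0=[P2] Q1=[P1,P3] Q2=[]
t=17-18: P2@Q0 runs 1, rem=1, I/O yield, promote→Q0. Q0=[P2] Q1=[P1,P3] Q2=[]
t=18-19: P2@Q0 runs 1, rem=0, completes. Q0=[] Q1=[P1,P3] Q2=[]
t=19-25: P1@Q1 runs 6, rem=3, quantum used, demote→Q2. Q0=[] Q1=[P3] Q2=[P1]
t=25-28: P3@Q1 runs 3, rem=8, I/O yield, promote→Q0. Q0=[P3] Q1=[] Q2=[P1]
t=28-30: P3@Q0 runs 2, rem=6, quantum used, demote→Q1. Q0=[] Q1=[P3] Q2=[P1]
t=30-33: P3@Q1 runs 3, rem=3, I/O yield, promote→Q0. Q0=[P3] Q1=[] Q2=[P1]
t=33-35: P3@Q0 runs 2, rem=1, quantum used, demote→Q1. Q0=[] Q1=[P3] Q2=[P1]
t=35-36: P3@Q1 runs 1, rem=0, completes. Q0=[] Q1=[] Q2=[P1]
t=36-39: P1@Q2 runs 3, rem=0, completes. Q0=[] Q1=[] Q2=[]

Answer: P1(0-2) P2(2-3) P3(3-5) P2(5-6) P2(6-7) P2(7-8) P2(8-9) P2(9-10) P2(10-11) P2(11-12) P2(12-13) P2(13-14) P2(14-15) P2(15-16) P2(16-17) P2(17-18) P2(18-19) P1(19-25) P3(25-28) P3(28-30) P3(30-33) P3(33-35) P3(35-36) P1(36-39)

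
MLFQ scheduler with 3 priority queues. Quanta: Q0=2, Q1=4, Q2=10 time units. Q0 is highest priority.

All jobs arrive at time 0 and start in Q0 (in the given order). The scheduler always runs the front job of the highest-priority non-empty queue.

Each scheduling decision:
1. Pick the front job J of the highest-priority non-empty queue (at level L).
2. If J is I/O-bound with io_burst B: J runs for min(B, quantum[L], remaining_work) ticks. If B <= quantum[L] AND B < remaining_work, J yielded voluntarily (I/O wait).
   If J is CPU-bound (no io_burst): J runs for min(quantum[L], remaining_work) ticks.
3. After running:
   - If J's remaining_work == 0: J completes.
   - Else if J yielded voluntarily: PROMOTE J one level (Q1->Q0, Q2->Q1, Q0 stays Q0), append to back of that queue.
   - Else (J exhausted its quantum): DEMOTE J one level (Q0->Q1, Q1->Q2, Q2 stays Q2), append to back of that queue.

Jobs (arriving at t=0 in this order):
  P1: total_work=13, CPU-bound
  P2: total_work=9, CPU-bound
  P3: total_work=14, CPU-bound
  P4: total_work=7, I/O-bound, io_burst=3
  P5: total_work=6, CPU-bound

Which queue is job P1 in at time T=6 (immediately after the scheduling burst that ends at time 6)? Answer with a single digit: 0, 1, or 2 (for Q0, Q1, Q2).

Answer: 1

Derivation:
t=0-2: P1@Q0 runs 2, rem=11, quantum used, demote→Q1. Q0=[P2,P3,P4,P5] Q1=[P1] Q2=[]
t=2-4: P2@Q0 runs 2, rem=7, quantum used, demote→Q1. Q0=[P3,P4,P5] Q1=[P1,P2] Q2=[]
t=4-6: P3@Q0 runs 2, rem=12, quantum used, demote→Q1. Q0=[P4,P5] Q1=[P1,P2,P3] Q2=[]
t=6-8: P4@Q0 runs 2, rem=5, quantum used, demote→Q1. Q0=[P5] Q1=[P1,P2,P3,P4] Q2=[]
t=8-10: P5@Q0 runs 2, rem=4, quantum used, demote→Q1. Q0=[] Q1=[P1,P2,P3,P4,P5] Q2=[]
t=10-14: P1@Q1 runs 4, rem=7, quantum used, demote→Q2. Q0=[] Q1=[P2,P3,P4,P5] Q2=[P1]
t=14-18: P2@Q1 runs 4, rem=3, quantum used, demote→Q2. Q0=[] Q1=[P3,P4,P5] Q2=[P1,P2]
t=18-22: P3@Q1 runs 4, rem=8, quantum used, demote→Q2. Q0=[] Q1=[P4,P5] Q2=[P1,P2,P3]
t=22-25: P4@Q1 runs 3, rem=2, I/O yield, promote→Q0. Q0=[P4] Q1=[P5] Q2=[P1,P2,P3]
t=25-27: P4@Q0 runs 2, rem=0, completes. Q0=[] Q1=[P5] Q2=[P1,P2,P3]
t=27-31: P5@Q1 runs 4, rem=0, completes. Q0=[] Q1=[] Q2=[P1,P2,P3]
t=31-38: P1@Q2 runs 7, rem=0, completes. Q0=[] Q1=[] Q2=[P2,P3]
t=38-41: P2@Q2 runs 3, rem=0, completes. Q0=[] Q1=[] Q2=[P3]
t=41-49: P3@Q2 runs 8, rem=0, completes. Q0=[] Q1=[] Q2=[]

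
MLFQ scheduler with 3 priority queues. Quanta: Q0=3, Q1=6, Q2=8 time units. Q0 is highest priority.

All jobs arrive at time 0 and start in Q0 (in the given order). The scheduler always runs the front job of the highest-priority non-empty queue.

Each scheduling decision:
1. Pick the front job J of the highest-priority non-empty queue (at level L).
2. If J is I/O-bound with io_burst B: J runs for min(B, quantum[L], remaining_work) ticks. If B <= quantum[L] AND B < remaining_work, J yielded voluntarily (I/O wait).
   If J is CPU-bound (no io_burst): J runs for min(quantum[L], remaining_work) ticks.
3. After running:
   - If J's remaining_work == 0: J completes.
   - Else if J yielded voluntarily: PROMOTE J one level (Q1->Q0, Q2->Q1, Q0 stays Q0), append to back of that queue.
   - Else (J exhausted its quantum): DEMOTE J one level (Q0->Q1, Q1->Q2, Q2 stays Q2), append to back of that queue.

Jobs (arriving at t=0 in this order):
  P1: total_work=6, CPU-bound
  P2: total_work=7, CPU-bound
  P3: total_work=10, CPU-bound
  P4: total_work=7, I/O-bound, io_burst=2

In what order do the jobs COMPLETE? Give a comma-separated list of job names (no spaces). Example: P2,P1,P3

t=0-3: P1@Q0 runs 3, rem=3, quantum used, demote→Q1. Q0=[P2,P3,P4] Q1=[P1] Q2=[]
t=3-6: P2@Q0 runs 3, rem=4, quantum used, demote→Q1. Q0=[P3,P4] Q1=[P1,P2] Q2=[]
t=6-9: P3@Q0 runs 3, rem=7, quantum used, demote→Q1. Q0=[P4] Q1=[P1,P2,P3] Q2=[]
t=9-11: P4@Q0 runs 2, rem=5, I/O yield, promote→Q0. Q0=[P4] Q1=[P1,P2,P3] Q2=[]
t=11-13: P4@Q0 runs 2, rem=3, I/O yield, promote→Q0. Q0=[P4] Q1=[P1,P2,P3] Q2=[]
t=13-15: P4@Q0 runs 2, rem=1, I/O yield, promote→Q0. Q0=[P4] Q1=[P1,P2,P3] Q2=[]
t=15-16: P4@Q0 runs 1, rem=0, completes. Q0=[] Q1=[P1,P2,P3] Q2=[]
t=16-19: P1@Q1 runs 3, rem=0, completes. Q0=[] Q1=[P2,P3] Q2=[]
t=19-23: P2@Q1 runs 4, rem=0, completes. Q0=[] Q1=[P3] Q2=[]
t=23-29: P3@Q1 runs 6, rem=1, quantum used, demote→Q2. Q0=[] Q1=[] Q2=[P3]
t=29-30: P3@Q2 runs 1, rem=0, completes. Q0=[] Q1=[] Q2=[]

Answer: P4,P1,P2,P3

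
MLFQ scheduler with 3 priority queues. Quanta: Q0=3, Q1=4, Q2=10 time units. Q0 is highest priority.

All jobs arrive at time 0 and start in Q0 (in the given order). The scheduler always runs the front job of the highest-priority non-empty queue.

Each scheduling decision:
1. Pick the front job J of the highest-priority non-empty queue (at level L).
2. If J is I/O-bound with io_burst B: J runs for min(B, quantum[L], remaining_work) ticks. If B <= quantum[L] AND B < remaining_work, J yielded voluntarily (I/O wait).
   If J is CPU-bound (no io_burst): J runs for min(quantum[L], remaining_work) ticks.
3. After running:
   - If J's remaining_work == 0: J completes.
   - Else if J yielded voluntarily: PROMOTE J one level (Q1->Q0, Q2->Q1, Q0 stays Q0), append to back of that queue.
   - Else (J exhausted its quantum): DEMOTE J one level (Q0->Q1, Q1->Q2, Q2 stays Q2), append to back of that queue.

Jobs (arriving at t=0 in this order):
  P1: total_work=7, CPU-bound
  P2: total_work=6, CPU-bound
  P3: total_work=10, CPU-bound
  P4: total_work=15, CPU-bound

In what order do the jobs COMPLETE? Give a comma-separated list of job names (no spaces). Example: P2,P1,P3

Answer: P1,P2,P3,P4

Derivation:
t=0-3: P1@Q0 runs 3, rem=4, quantum used, demote→Q1. Q0=[P2,P3,P4] Q1=[P1] Q2=[]
t=3-6: P2@Q0 runs 3, rem=3, quantum used, demote→Q1. Q0=[P3,P4] Q1=[P1,P2] Q2=[]
t=6-9: P3@Q0 runs 3, rem=7, quantum used, demote→Q1. Q0=[P4] Q1=[P1,P2,P3] Q2=[]
t=9-12: P4@Q0 runs 3, rem=12, quantum used, demote→Q1. Q0=[] Q1=[P1,P2,P3,P4] Q2=[]
t=12-16: P1@Q1 runs 4, rem=0, completes. Q0=[] Q1=[P2,P3,P4] Q2=[]
t=16-19: P2@Q1 runs 3, rem=0, completes. Q0=[] Q1=[P3,P4] Q2=[]
t=19-23: P3@Q1 runs 4, rem=3, quantum used, demote→Q2. Q0=[] Q1=[P4] Q2=[P3]
t=23-27: P4@Q1 runs 4, rem=8, quantum used, demote→Q2. Q0=[] Q1=[] Q2=[P3,P4]
t=27-30: P3@Q2 runs 3, rem=0, completes. Q0=[] Q1=[] Q2=[P4]
t=30-38: P4@Q2 runs 8, rem=0, completes. Q0=[] Q1=[] Q2=[]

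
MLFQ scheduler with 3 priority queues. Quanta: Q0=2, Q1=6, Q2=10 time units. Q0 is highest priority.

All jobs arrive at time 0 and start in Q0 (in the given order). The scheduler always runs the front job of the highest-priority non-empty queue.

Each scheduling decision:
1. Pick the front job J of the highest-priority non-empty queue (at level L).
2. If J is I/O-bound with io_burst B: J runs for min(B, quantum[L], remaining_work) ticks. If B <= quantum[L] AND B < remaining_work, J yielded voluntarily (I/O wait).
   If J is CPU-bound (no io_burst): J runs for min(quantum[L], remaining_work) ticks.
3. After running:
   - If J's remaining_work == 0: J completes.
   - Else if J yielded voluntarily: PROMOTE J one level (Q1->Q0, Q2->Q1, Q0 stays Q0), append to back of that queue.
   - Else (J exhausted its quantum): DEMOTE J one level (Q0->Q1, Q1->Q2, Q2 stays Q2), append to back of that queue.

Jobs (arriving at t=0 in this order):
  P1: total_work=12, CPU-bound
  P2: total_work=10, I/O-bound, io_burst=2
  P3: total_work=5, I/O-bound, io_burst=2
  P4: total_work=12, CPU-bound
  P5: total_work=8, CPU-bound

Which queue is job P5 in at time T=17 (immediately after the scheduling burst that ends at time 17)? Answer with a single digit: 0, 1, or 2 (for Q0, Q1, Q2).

Answer: 1

Derivation:
t=0-2: P1@Q0 runs 2, rem=10, quantum used, demote→Q1. Q0=[P2,P3,P4,P5] Q1=[P1] Q2=[]
t=2-4: P2@Q0 runs 2, rem=8, I/O yield, promote→Q0. Q0=[P3,P4,P5,P2] Q1=[P1] Q2=[]
t=4-6: P3@Q0 runs 2, rem=3, I/O yield, promote→Q0. Q0=[P4,P5,P2,P3] Q1=[P1] Q2=[]
t=6-8: P4@Q0 runs 2, rem=10, quantum used, demote→Q1. Q0=[P5,P2,P3] Q1=[P1,P4] Q2=[]
t=8-10: P5@Q0 runs 2, rem=6, quantum used, demote→Q1. Q0=[P2,P3] Q1=[P1,P4,P5] Q2=[]
t=10-12: P2@Q0 runs 2, rem=6, I/O yield, promote→Q0. Q0=[P3,P2] Q1=[P1,P4,P5] Q2=[]
t=12-14: P3@Q0 runs 2, rem=1, I/O yield, promote→Q0. Q0=[P2,P3] Q1=[P1,P4,P5] Q2=[]
t=14-16: P2@Q0 runs 2, rem=4, I/O yield, promote→Q0. Q0=[P3,P2] Q1=[P1,P4,P5] Q2=[]
t=16-17: P3@Q0 runs 1, rem=0, completes. Q0=[P2] Q1=[P1,P4,P5] Q2=[]
t=17-19: P2@Q0 runs 2, rem=2, I/O yield, promote→Q0. Q0=[P2] Q1=[P1,P4,P5] Q2=[]
t=19-21: P2@Q0 runs 2, rem=0, completes. Q0=[] Q1=[P1,P4,P5] Q2=[]
t=21-27: P1@Q1 runs 6, rem=4, quantum used, demote→Q2. Q0=[] Q1=[P4,P5] Q2=[P1]
t=27-33: P4@Q1 runs 6, rem=4, quantum used, demote→Q2. Q0=[] Q1=[P5] Q2=[P1,P4]
t=33-39: P5@Q1 runs 6, rem=0, completes. Q0=[] Q1=[] Q2=[P1,P4]
t=39-43: P1@Q2 runs 4, rem=0, completes. Q0=[] Q1=[] Q2=[P4]
t=43-47: P4@Q2 runs 4, rem=0, completes. Q0=[] Q1=[] Q2=[]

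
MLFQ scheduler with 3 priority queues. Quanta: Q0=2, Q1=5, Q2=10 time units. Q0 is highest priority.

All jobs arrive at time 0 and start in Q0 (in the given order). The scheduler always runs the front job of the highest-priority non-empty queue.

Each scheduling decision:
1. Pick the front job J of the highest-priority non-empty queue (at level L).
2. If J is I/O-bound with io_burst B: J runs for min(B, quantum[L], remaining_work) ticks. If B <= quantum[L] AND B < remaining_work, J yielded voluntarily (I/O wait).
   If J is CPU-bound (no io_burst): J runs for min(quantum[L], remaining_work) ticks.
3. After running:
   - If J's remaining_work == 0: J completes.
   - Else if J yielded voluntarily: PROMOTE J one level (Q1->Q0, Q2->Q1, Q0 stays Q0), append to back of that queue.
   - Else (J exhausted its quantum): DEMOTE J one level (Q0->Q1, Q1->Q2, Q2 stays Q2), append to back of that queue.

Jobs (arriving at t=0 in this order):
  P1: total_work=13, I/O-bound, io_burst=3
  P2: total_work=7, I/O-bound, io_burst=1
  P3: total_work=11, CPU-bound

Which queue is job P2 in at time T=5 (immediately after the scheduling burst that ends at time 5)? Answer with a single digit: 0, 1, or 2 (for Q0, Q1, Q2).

Answer: 0

Derivation:
t=0-2: P1@Q0 runs 2, rem=11, quantum used, demote→Q1. Q0=[P2,P3] Q1=[P1] Q2=[]
t=2-3: P2@Q0 runs 1, rem=6, I/O yield, promote→Q0. Q0=[P3,P2] Q1=[P1] Q2=[]
t=3-5: P3@Q0 runs 2, rem=9, quantum used, demote→Q1. Q0=[P2] Q1=[P1,P3] Q2=[]
t=5-6: P2@Q0 runs 1, rem=5, I/O yield, promote→Q0. Q0=[P2] Q1=[P1,P3] Q2=[]
t=6-7: P2@Q0 runs 1, rem=4, I/O yield, promote→Q0. Q0=[P2] Q1=[P1,P3] Q2=[]
t=7-8: P2@Q0 runs 1, rem=3, I/O yield, promote→Q0. Q0=[P2] Q1=[P1,P3] Q2=[]
t=8-9: P2@Q0 runs 1, rem=2, I/O yield, promote→Q0. Q0=[P2] Q1=[P1,P3] Q2=[]
t=9-10: P2@Q0 runs 1, rem=1, I/O yield, promote→Q0. Q0=[P2] Q1=[P1,P3] Q2=[]
t=10-11: P2@Q0 runs 1, rem=0, completes. Q0=[] Q1=[P1,P3] Q2=[]
t=11-14: P1@Q1 runs 3, rem=8, I/O yield, promote→Q0. Q0=[P1] Q1=[P3] Q2=[]
t=14-16: P1@Q0 runs 2, rem=6, quantum used, demote→Q1. Q0=[] Q1=[P3,P1] Q2=[]
t=16-21: P3@Q1 runs 5, rem=4, quantum used, demote→Q2. Q0=[] Q1=[P1] Q2=[P3]
t=21-24: P1@Q1 runs 3, rem=3, I/O yield, promote→Q0. Q0=[P1] Q1=[] Q2=[P3]
t=24-26: P1@Q0 runs 2, rem=1, quantum used, demote→Q1. Q0=[] Q1=[P1] Q2=[P3]
t=26-27: P1@Q1 runs 1, rem=0, completes. Q0=[] Q1=[] Q2=[P3]
t=27-31: P3@Q2 runs 4, rem=0, completes. Q0=[] Q1=[] Q2=[]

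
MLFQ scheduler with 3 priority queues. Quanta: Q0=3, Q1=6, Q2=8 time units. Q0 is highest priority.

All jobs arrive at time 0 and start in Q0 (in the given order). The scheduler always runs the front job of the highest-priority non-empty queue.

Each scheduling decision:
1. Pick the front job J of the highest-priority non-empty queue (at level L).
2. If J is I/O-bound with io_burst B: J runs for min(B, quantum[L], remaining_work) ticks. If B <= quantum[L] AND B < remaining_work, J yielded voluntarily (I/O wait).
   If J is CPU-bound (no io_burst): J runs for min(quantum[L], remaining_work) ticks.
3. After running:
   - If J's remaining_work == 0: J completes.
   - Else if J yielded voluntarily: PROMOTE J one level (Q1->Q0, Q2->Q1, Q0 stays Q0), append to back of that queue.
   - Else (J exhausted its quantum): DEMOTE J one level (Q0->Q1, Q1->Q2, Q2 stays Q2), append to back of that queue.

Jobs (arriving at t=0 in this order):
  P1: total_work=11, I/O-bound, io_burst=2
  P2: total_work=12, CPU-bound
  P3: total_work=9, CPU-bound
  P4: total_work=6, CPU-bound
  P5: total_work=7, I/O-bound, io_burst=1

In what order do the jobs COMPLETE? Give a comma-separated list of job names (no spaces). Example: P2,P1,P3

Answer: P1,P5,P3,P4,P2

Derivation:
t=0-2: P1@Q0 runs 2, rem=9, I/O yield, promote→Q0. Q0=[P2,P3,P4,P5,P1] Q1=[] Q2=[]
t=2-5: P2@Q0 runs 3, rem=9, quantum used, demote→Q1. Q0=[P3,P4,P5,P1] Q1=[P2] Q2=[]
t=5-8: P3@Q0 runs 3, rem=6, quantum used, demote→Q1. Q0=[P4,P5,P1] Q1=[P2,P3] Q2=[]
t=8-11: P4@Q0 runs 3, rem=3, quantum used, demote→Q1. Q0=[P5,P1] Q1=[P2,P3,P4] Q2=[]
t=11-12: P5@Q0 runs 1, rem=6, I/O yield, promote→Q0. Q0=[P1,P5] Q1=[P2,P3,P4] Q2=[]
t=12-14: P1@Q0 runs 2, rem=7, I/O yield, promote→Q0. Q0=[P5,P1] Q1=[P2,P3,P4] Q2=[]
t=14-15: P5@Q0 runs 1, rem=5, I/O yield, promote→Q0. Q0=[P1,P5] Q1=[P2,P3,P4] Q2=[]
t=15-17: P1@Q0 runs 2, rem=5, I/O yield, promote→Q0. Q0=[P5,P1] Q1=[P2,P3,P4] Q2=[]
t=17-18: P5@Q0 runs 1, rem=4, I/O yield, promote→Q0. Q0=[P1,P5] Q1=[P2,P3,P4] Q2=[]
t=18-20: P1@Q0 runs 2, rem=3, I/O yield, promote→Q0. Q0=[P5,P1] Q1=[P2,P3,P4] Q2=[]
t=20-21: P5@Q0 runs 1, rem=3, I/O yield, promote→Q0. Q0=[P1,P5] Q1=[P2,P3,P4] Q2=[]
t=21-23: P1@Q0 runs 2, rem=1, I/O yield, promote→Q0. Q0=[P5,P1] Q1=[P2,P3,P4] Q2=[]
t=23-24: P5@Q0 runs 1, rem=2, I/O yield, promote→Q0. Q0=[P1,P5] Q1=[P2,P3,P4] Q2=[]
t=24-25: P1@Q0 runs 1, rem=0, completes. Q0=[P5] Q1=[P2,P3,P4] Q2=[]
t=25-26: P5@Q0 runs 1, rem=1, I/O yield, promote→Q0. Q0=[P5] Q1=[P2,P3,P4] Q2=[]
t=26-27: P5@Q0 runs 1, rem=0, completes. Q0=[] Q1=[P2,P3,P4] Q2=[]
t=27-33: P2@Q1 runs 6, rem=3, quantum used, demote→Q2. Q0=[] Q1=[P3,P4] Q2=[P2]
t=33-39: P3@Q1 runs 6, rem=0, completes. Q0=[] Q1=[P4] Q2=[P2]
t=39-42: P4@Q1 runs 3, rem=0, completes. Q0=[] Q1=[] Q2=[P2]
t=42-45: P2@Q2 runs 3, rem=0, completes. Q0=[] Q1=[] Q2=[]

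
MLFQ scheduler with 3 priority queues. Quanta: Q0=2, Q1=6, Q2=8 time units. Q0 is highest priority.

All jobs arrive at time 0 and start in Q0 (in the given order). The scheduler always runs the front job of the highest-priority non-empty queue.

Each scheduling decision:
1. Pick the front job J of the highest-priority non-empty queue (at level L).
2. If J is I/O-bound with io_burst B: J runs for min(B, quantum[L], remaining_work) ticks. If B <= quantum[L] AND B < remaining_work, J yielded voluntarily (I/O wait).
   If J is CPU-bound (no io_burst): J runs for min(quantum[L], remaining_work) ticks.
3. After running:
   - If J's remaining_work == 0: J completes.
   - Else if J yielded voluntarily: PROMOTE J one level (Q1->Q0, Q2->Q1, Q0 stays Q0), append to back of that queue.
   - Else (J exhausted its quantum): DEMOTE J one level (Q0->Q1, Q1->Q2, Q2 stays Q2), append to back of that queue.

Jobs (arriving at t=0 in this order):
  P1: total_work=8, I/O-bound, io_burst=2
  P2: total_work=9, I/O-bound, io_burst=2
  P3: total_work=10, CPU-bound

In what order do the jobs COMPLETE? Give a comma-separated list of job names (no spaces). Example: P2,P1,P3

Answer: P1,P2,P3

Derivation:
t=0-2: P1@Q0 runs 2, rem=6, I/O yield, promote→Q0. Q0=[P2,P3,P1] Q1=[] Q2=[]
t=2-4: P2@Q0 runs 2, rem=7, I/O yield, promote→Q0. Q0=[P3,P1,P2] Q1=[] Q2=[]
t=4-6: P3@Q0 runs 2, rem=8, quantum used, demote→Q1. Q0=[P1,P2] Q1=[P3] Q2=[]
t=6-8: P1@Q0 runs 2, rem=4, I/O yield, promote→Q0. Q0=[P2,P1] Q1=[P3] Q2=[]
t=8-10: P2@Q0 runs 2, rem=5, I/O yield, promote→Q0. Q0=[P1,P2] Q1=[P3] Q2=[]
t=10-12: P1@Q0 runs 2, rem=2, I/O yield, promote→Q0. Q0=[P2,P1] Q1=[P3] Q2=[]
t=12-14: P2@Q0 runs 2, rem=3, I/O yield, promote→Q0. Q0=[P1,P2] Q1=[P3] Q2=[]
t=14-16: P1@Q0 runs 2, rem=0, completes. Q0=[P2] Q1=[P3] Q2=[]
t=16-18: P2@Q0 runs 2, rem=1, I/O yield, promote→Q0. Q0=[P2] Q1=[P3] Q2=[]
t=18-19: P2@Q0 runs 1, rem=0, completes. Q0=[] Q1=[P3] Q2=[]
t=19-25: P3@Q1 runs 6, rem=2, quantum used, demote→Q2. Q0=[] Q1=[] Q2=[P3]
t=25-27: P3@Q2 runs 2, rem=0, completes. Q0=[] Q1=[] Q2=[]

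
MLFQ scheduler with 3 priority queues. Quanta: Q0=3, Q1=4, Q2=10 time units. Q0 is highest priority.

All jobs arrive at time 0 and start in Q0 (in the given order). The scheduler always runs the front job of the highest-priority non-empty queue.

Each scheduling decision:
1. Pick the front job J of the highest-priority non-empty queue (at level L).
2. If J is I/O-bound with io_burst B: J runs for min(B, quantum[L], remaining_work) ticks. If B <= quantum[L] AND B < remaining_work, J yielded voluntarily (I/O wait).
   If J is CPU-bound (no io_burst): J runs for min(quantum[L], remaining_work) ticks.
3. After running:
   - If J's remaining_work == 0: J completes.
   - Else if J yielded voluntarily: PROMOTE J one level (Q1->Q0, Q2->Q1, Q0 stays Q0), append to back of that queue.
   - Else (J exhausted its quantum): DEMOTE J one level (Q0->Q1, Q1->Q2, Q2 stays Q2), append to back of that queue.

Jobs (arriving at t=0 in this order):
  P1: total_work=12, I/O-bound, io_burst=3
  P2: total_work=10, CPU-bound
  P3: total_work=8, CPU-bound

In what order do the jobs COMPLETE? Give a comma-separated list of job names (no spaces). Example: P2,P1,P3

t=0-3: P1@Q0 runs 3, rem=9, I/O yield, promote→Q0. Q0=[P2,P3,P1] Q1=[] Q2=[]
t=3-6: P2@Q0 runs 3, rem=7, quantum used, demote→Q1. Q0=[P3,P1] Q1=[P2] Q2=[]
t=6-9: P3@Q0 runs 3, rem=5, quantum used, demote→Q1. Q0=[P1] Q1=[P2,P3] Q2=[]
t=9-12: P1@Q0 runs 3, rem=6, I/O yield, promote→Q0. Q0=[P1] Q1=[P2,P3] Q2=[]
t=12-15: P1@Q0 runs 3, rem=3, I/O yield, promote→Q0. Q0=[P1] Q1=[P2,P3] Q2=[]
t=15-18: P1@Q0 runs 3, rem=0, completes. Q0=[] Q1=[P2,P3] Q2=[]
t=18-22: P2@Q1 runs 4, rem=3, quantum used, demote→Q2. Q0=[] Q1=[P3] Q2=[P2]
t=22-26: P3@Q1 runs 4, rem=1, quantum used, demote→Q2. Q0=[] Q1=[] Q2=[P2,P3]
t=26-29: P2@Q2 runs 3, rem=0, completes. Q0=[] Q1=[] Q2=[P3]
t=29-30: P3@Q2 runs 1, rem=0, completes. Q0=[] Q1=[] Q2=[]

Answer: P1,P2,P3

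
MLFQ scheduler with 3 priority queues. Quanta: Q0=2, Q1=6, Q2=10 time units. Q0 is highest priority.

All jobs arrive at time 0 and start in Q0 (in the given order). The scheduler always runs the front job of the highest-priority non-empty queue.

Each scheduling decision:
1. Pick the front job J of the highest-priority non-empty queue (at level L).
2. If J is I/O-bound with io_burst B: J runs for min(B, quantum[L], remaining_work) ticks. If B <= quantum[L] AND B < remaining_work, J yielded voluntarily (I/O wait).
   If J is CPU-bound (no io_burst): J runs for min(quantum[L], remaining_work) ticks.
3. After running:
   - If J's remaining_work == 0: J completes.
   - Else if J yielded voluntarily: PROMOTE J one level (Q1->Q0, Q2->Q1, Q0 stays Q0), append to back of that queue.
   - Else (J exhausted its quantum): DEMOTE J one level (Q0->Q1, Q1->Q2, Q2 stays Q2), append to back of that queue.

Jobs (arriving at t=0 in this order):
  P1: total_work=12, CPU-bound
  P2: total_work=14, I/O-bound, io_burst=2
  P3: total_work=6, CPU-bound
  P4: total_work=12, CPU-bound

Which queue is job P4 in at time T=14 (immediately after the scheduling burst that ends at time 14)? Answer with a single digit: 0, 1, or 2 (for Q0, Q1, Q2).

t=0-2: P1@Q0 runs 2, rem=10, quantum used, demote→Q1. Q0=[P2,P3,P4] Q1=[P1] Q2=[]
t=2-4: P2@Q0 runs 2, rem=12, I/O yield, promote→Q0. Q0=[P3,P4,P2] Q1=[P1] Q2=[]
t=4-6: P3@Q0 runs 2, rem=4, quantum used, demote→Q1. Q0=[P4,P2] Q1=[P1,P3] Q2=[]
t=6-8: P4@Q0 runs 2, rem=10, quantum used, demote→Q1. Q0=[P2] Q1=[P1,P3,P4] Q2=[]
t=8-10: P2@Q0 runs 2, rem=10, I/O yield, promote→Q0. Q0=[P2] Q1=[P1,P3,P4] Q2=[]
t=10-12: P2@Q0 runs 2, rem=8, I/O yield, promote→Q0. Q0=[P2] Q1=[P1,P3,P4] Q2=[]
t=12-14: P2@Q0 runs 2, rem=6, I/O yield, promote→Q0. Q0=[P2] Q1=[P1,P3,P4] Q2=[]
t=14-16: P2@Q0 runs 2, rem=4, I/O yield, promote→Q0. Q0=[P2] Q1=[P1,P3,P4] Q2=[]
t=16-18: P2@Q0 runs 2, rem=2, I/O yield, promote→Q0. Q0=[P2] Q1=[P1,P3,P4] Q2=[]
t=18-20: P2@Q0 runs 2, rem=0, completes. Q0=[] Q1=[P1,P3,P4] Q2=[]
t=20-26: P1@Q1 runs 6, rem=4, quantum used, demote→Q2. Q0=[] Q1=[P3,P4] Q2=[P1]
t=26-30: P3@Q1 runs 4, rem=0, completes. Q0=[] Q1=[P4] Q2=[P1]
t=30-36: P4@Q1 runs 6, rem=4, quantum used, demote→Q2. Q0=[] Q1=[] Q2=[P1,P4]
t=36-40: P1@Q2 runs 4, rem=0, completes. Q0=[] Q1=[] Q2=[P4]
t=40-44: P4@Q2 runs 4, rem=0, completes. Q0=[] Q1=[] Q2=[]

Answer: 1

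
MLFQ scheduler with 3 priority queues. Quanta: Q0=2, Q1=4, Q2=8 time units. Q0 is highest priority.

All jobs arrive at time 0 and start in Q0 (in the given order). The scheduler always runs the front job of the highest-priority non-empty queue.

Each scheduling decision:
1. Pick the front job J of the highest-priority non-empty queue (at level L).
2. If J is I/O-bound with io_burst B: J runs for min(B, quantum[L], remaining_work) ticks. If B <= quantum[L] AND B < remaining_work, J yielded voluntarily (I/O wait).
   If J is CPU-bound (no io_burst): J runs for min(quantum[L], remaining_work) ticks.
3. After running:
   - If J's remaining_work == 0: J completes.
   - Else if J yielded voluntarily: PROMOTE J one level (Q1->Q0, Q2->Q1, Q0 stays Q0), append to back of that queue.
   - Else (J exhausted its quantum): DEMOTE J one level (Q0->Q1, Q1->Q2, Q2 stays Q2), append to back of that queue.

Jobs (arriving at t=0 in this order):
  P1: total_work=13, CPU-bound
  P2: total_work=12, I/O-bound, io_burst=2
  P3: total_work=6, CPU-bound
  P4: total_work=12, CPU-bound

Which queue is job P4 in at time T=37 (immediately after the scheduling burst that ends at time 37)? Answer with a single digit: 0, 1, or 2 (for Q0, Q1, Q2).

Answer: 2

Derivation:
t=0-2: P1@Q0 runs 2, rem=11, quantum used, demote→Q1. Q0=[P2,P3,P4] Q1=[P1] Q2=[]
t=2-4: P2@Q0 runs 2, rem=10, I/O yield, promote→Q0. Q0=[P3,P4,P2] Q1=[P1] Q2=[]
t=4-6: P3@Q0 runs 2, rem=4, quantum used, demote→Q1. Q0=[P4,P2] Q1=[P1,P3] Q2=[]
t=6-8: P4@Q0 runs 2, rem=10, quantum used, demote→Q1. Q0=[P2] Q1=[P1,P3,P4] Q2=[]
t=8-10: P2@Q0 runs 2, rem=8, I/O yield, promote→Q0. Q0=[P2] Q1=[P1,P3,P4] Q2=[]
t=10-12: P2@Q0 runs 2, rem=6, I/O yield, promote→Q0. Q0=[P2] Q1=[P1,P3,P4] Q2=[]
t=12-14: P2@Q0 runs 2, rem=4, I/O yield, promote→Q0. Q0=[P2] Q1=[P1,P3,P4] Q2=[]
t=14-16: P2@Q0 runs 2, rem=2, I/O yield, promote→Q0. Q0=[P2] Q1=[P1,P3,P4] Q2=[]
t=16-18: P2@Q0 runs 2, rem=0, completes. Q0=[] Q1=[P1,P3,P4] Q2=[]
t=18-22: P1@Q1 runs 4, rem=7, quantum used, demote→Q2. Q0=[] Q1=[P3,P4] Q2=[P1]
t=22-26: P3@Q1 runs 4, rem=0, completes. Q0=[] Q1=[P4] Q2=[P1]
t=26-30: P4@Q1 runs 4, rem=6, quantum used, demote→Q2. Q0=[] Q1=[] Q2=[P1,P4]
t=30-37: P1@Q2 runs 7, rem=0, completes. Q0=[] Q1=[] Q2=[P4]
t=37-43: P4@Q2 runs 6, rem=0, completes. Q0=[] Q1=[] Q2=[]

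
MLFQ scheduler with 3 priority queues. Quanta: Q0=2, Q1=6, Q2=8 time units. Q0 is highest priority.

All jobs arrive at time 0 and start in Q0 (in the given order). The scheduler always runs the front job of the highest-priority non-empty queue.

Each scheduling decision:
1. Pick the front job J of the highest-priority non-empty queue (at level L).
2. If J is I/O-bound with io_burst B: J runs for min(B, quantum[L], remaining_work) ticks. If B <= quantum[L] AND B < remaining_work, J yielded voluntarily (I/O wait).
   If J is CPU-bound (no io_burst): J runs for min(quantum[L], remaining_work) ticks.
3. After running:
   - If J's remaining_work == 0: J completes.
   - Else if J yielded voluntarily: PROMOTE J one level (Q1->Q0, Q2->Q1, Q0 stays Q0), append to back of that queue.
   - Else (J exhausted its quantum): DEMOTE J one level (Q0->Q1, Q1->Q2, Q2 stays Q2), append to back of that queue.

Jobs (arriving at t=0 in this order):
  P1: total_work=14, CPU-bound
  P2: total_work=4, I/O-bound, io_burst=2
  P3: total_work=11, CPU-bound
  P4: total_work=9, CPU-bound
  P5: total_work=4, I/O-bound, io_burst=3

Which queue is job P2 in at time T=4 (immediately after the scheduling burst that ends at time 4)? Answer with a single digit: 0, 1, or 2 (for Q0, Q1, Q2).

Answer: 0

Derivation:
t=0-2: P1@Q0 runs 2, rem=12, quantum used, demote→Q1. Q0=[P2,P3,P4,P5] Q1=[P1] Q2=[]
t=2-4: P2@Q0 runs 2, rem=2, I/O yield, promote→Q0. Q0=[P3,P4,P5,P2] Q1=[P1] Q2=[]
t=4-6: P3@Q0 runs 2, rem=9, quantum used, demote→Q1. Q0=[P4,P5,P2] Q1=[P1,P3] Q2=[]
t=6-8: P4@Q0 runs 2, rem=7, quantum used, demote→Q1. Q0=[P5,P2] Q1=[P1,P3,P4] Q2=[]
t=8-10: P5@Q0 runs 2, rem=2, quantum used, demote→Q1. Q0=[P2] Q1=[P1,P3,P4,P5] Q2=[]
t=10-12: P2@Q0 runs 2, rem=0, completes. Q0=[] Q1=[P1,P3,P4,P5] Q2=[]
t=12-18: P1@Q1 runs 6, rem=6, quantum used, demote→Q2. Q0=[] Q1=[P3,P4,P5] Q2=[P1]
t=18-24: P3@Q1 runs 6, rem=3, quantum used, demote→Q2. Q0=[] Q1=[P4,P5] Q2=[P1,P3]
t=24-30: P4@Q1 runs 6, rem=1, quantum used, demote→Q2. Q0=[] Q1=[P5] Q2=[P1,P3,P4]
t=30-32: P5@Q1 runs 2, rem=0, completes. Q0=[] Q1=[] Q2=[P1,P3,P4]
t=32-38: P1@Q2 runs 6, rem=0, completes. Q0=[] Q1=[] Q2=[P3,P4]
t=38-41: P3@Q2 runs 3, rem=0, completes. Q0=[] Q1=[] Q2=[P4]
t=41-42: P4@Q2 runs 1, rem=0, completes. Q0=[] Q1=[] Q2=[]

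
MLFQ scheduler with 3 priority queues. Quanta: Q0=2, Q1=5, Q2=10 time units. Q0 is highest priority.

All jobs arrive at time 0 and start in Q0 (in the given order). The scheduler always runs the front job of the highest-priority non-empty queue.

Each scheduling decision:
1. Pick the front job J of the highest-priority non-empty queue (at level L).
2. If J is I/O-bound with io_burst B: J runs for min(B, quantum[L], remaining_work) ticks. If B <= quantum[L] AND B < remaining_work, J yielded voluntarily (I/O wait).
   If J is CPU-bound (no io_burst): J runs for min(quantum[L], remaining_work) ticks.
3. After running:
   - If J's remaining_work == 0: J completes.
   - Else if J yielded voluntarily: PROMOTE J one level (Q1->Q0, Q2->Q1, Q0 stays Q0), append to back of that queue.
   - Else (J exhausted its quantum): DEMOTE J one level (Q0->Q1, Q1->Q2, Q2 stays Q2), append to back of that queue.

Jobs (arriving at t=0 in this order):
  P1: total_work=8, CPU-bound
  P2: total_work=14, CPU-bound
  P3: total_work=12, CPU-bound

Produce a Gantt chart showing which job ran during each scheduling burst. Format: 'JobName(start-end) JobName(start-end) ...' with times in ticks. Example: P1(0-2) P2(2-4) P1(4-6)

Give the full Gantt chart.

Answer: P1(0-2) P2(2-4) P3(4-6) P1(6-11) P2(11-16) P3(16-21) P1(21-22) P2(22-29) P3(29-34)

Derivation:
t=0-2: P1@Q0 runs 2, rem=6, quantum used, demote→Q1. Q0=[P2,P3] Q1=[P1] Q2=[]
t=2-4: P2@Q0 runs 2, rem=12, quantum used, demote→Q1. Q0=[P3] Q1=[P1,P2] Q2=[]
t=4-6: P3@Q0 runs 2, rem=10, quantum used, demote→Q1. Q0=[] Q1=[P1,P2,P3] Q2=[]
t=6-11: P1@Q1 runs 5, rem=1, quantum used, demote→Q2. Q0=[] Q1=[P2,P3] Q2=[P1]
t=11-16: P2@Q1 runs 5, rem=7, quantum used, demote→Q2. Q0=[] Q1=[P3] Q2=[P1,P2]
t=16-21: P3@Q1 runs 5, rem=5, quantum used, demote→Q2. Q0=[] Q1=[] Q2=[P1,P2,P3]
t=21-22: P1@Q2 runs 1, rem=0, completes. Q0=[] Q1=[] Q2=[P2,P3]
t=22-29: P2@Q2 runs 7, rem=0, completes. Q0=[] Q1=[] Q2=[P3]
t=29-34: P3@Q2 runs 5, rem=0, completes. Q0=[] Q1=[] Q2=[]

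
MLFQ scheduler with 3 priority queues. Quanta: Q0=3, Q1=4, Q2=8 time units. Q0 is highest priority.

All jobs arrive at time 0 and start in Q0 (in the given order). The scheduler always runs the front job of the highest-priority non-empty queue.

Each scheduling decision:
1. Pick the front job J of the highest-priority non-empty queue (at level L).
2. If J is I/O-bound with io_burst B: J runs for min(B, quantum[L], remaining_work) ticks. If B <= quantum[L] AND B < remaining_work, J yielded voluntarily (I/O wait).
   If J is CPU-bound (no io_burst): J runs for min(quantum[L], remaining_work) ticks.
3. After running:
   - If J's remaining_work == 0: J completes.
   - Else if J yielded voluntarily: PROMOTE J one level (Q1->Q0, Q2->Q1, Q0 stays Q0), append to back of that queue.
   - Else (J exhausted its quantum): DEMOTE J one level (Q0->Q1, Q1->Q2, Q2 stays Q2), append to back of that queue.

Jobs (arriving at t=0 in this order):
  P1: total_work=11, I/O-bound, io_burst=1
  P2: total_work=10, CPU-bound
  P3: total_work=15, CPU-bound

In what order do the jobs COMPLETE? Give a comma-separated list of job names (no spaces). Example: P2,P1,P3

t=0-1: P1@Q0 runs 1, rem=10, I/O yield, promote→Q0. Q0=[P2,P3,P1] Q1=[] Q2=[]
t=1-4: P2@Q0 runs 3, rem=7, quantum used, demote→Q1. Q0=[P3,P1] Q1=[P2] Q2=[]
t=4-7: P3@Q0 runs 3, rem=12, quantum used, demote→Q1. Q0=[P1] Q1=[P2,P3] Q2=[]
t=7-8: P1@Q0 runs 1, rem=9, I/O yield, promote→Q0. Q0=[P1] Q1=[P2,P3] Q2=[]
t=8-9: P1@Q0 runs 1, rem=8, I/O yield, promote→Q0. Q0=[P1] Q1=[P2,P3] Q2=[]
t=9-10: P1@Q0 runs 1, rem=7, I/O yield, promote→Q0. Q0=[P1] Q1=[P2,P3] Q2=[]
t=10-11: P1@Q0 runs 1, rem=6, I/O yield, promote→Q0. Q0=[P1] Q1=[P2,P3] Q2=[]
t=11-12: P1@Q0 runs 1, rem=5, I/O yield, promote→Q0. Q0=[P1] Q1=[P2,P3] Q2=[]
t=12-13: P1@Q0 runs 1, rem=4, I/O yield, promote→Q0. Q0=[P1] Q1=[P2,P3] Q2=[]
t=13-14: P1@Q0 runs 1, rem=3, I/O yield, promote→Q0. Q0=[P1] Q1=[P2,P3] Q2=[]
t=14-15: P1@Q0 runs 1, rem=2, I/O yield, promote→Q0. Q0=[P1] Q1=[P2,P3] Q2=[]
t=15-16: P1@Q0 runs 1, rem=1, I/O yield, promote→Q0. Q0=[P1] Q1=[P2,P3] Q2=[]
t=16-17: P1@Q0 runs 1, rem=0, completes. Q0=[] Q1=[P2,P3] Q2=[]
t=17-21: P2@Q1 runs 4, rem=3, quantum used, demote→Q2. Q0=[] Q1=[P3] Q2=[P2]
t=21-25: P3@Q1 runs 4, rem=8, quantum used, demote→Q2. Q0=[] Q1=[] Q2=[P2,P3]
t=25-28: P2@Q2 runs 3, rem=0, completes. Q0=[] Q1=[] Q2=[P3]
t=28-36: P3@Q2 runs 8, rem=0, completes. Q0=[] Q1=[] Q2=[]

Answer: P1,P2,P3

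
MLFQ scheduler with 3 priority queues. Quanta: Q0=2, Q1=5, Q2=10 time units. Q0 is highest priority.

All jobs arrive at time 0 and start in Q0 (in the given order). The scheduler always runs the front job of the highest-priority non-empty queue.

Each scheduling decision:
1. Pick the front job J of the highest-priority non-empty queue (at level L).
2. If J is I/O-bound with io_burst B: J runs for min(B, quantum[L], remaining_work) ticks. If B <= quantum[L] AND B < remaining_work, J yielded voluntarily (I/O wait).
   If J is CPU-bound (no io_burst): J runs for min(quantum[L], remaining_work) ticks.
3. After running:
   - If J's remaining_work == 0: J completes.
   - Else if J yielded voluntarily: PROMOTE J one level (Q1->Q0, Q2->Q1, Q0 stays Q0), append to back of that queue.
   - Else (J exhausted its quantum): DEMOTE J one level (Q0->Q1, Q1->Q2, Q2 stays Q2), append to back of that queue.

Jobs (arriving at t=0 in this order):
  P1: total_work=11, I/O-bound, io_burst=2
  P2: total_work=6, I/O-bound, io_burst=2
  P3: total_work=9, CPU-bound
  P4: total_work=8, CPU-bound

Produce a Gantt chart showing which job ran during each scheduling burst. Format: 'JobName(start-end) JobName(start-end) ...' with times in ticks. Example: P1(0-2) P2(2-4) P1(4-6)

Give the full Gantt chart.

Answer: P1(0-2) P2(2-4) P3(4-6) P4(6-8) P1(8-10) P2(10-12) P1(12-14) P2(14-16) P1(16-18) P1(18-20) P1(20-21) P3(21-26) P4(26-31) P3(31-33) P4(33-34)

Derivation:
t=0-2: P1@Q0 runs 2, rem=9, I/O yield, promote→Q0. Q0=[P2,P3,P4,P1] Q1=[] Q2=[]
t=2-4: P2@Q0 runs 2, rem=4, I/O yield, promote→Q0. Q0=[P3,P4,P1,P2] Q1=[] Q2=[]
t=4-6: P3@Q0 runs 2, rem=7, quantum used, demote→Q1. Q0=[P4,P1,P2] Q1=[P3] Q2=[]
t=6-8: P4@Q0 runs 2, rem=6, quantum used, demote→Q1. Q0=[P1,P2] Q1=[P3,P4] Q2=[]
t=8-10: P1@Q0 runs 2, rem=7, I/O yield, promote→Q0. Q0=[P2,P1] Q1=[P3,P4] Q2=[]
t=10-12: P2@Q0 runs 2, rem=2, I/O yield, promote→Q0. Q0=[P1,P2] Q1=[P3,P4] Q2=[]
t=12-14: P1@Q0 runs 2, rem=5, I/O yield, promote→Q0. Q0=[P2,P1] Q1=[P3,P4] Q2=[]
t=14-16: P2@Q0 runs 2, rem=0, completes. Q0=[P1] Q1=[P3,P4] Q2=[]
t=16-18: P1@Q0 runs 2, rem=3, I/O yield, promote→Q0. Q0=[P1] Q1=[P3,P4] Q2=[]
t=18-20: P1@Q0 runs 2, rem=1, I/O yield, promote→Q0. Q0=[P1] Q1=[P3,P4] Q2=[]
t=20-21: P1@Q0 runs 1, rem=0, completes. Q0=[] Q1=[P3,P4] Q2=[]
t=21-26: P3@Q1 runs 5, rem=2, quantum used, demote→Q2. Q0=[] Q1=[P4] Q2=[P3]
t=26-31: P4@Q1 runs 5, rem=1, quantum used, demote→Q2. Q0=[] Q1=[] Q2=[P3,P4]
t=31-33: P3@Q2 runs 2, rem=0, completes. Q0=[] Q1=[] Q2=[P4]
t=33-34: P4@Q2 runs 1, rem=0, completes. Q0=[] Q1=[] Q2=[]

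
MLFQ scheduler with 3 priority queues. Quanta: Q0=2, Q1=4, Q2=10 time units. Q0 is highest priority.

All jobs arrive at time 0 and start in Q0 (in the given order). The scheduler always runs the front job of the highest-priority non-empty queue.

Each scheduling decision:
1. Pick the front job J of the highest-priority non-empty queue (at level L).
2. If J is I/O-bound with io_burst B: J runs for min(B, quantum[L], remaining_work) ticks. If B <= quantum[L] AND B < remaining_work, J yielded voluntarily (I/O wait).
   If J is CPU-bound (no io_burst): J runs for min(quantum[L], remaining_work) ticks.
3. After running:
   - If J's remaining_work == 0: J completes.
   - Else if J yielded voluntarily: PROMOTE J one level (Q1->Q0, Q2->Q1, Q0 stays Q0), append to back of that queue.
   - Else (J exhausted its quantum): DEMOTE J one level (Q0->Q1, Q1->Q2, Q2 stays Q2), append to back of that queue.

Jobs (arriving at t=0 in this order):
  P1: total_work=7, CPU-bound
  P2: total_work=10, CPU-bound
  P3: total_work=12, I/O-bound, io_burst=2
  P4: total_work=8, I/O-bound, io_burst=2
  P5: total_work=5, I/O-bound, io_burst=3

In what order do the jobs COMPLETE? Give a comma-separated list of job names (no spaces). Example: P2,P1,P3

Answer: P4,P3,P5,P1,P2

Derivation:
t=0-2: P1@Q0 runs 2, rem=5, quantum used, demote→Q1. Q0=[P2,P3,P4,P5] Q1=[P1] Q2=[]
t=2-4: P2@Q0 runs 2, rem=8, quantum used, demote→Q1. Q0=[P3,P4,P5] Q1=[P1,P2] Q2=[]
t=4-6: P3@Q0 runs 2, rem=10, I/O yield, promote→Q0. Q0=[P4,P5,P3] Q1=[P1,P2] Q2=[]
t=6-8: P4@Q0 runs 2, rem=6, I/O yield, promote→Q0. Q0=[P5,P3,P4] Q1=[P1,P2] Q2=[]
t=8-10: P5@Q0 runs 2, rem=3, quantum used, demote→Q1. Q0=[P3,P4] Q1=[P1,P2,P5] Q2=[]
t=10-12: P3@Q0 runs 2, rem=8, I/O yield, promote→Q0. Q0=[P4,P3] Q1=[P1,P2,P5] Q2=[]
t=12-14: P4@Q0 runs 2, rem=4, I/O yield, promote→Q0. Q0=[P3,P4] Q1=[P1,P2,P5] Q2=[]
t=14-16: P3@Q0 runs 2, rem=6, I/O yield, promote→Q0. Q0=[P4,P3] Q1=[P1,P2,P5] Q2=[]
t=16-18: P4@Q0 runs 2, rem=2, I/O yield, promote→Q0. Q0=[P3,P4] Q1=[P1,P2,P5] Q2=[]
t=18-20: P3@Q0 runs 2, rem=4, I/O yield, promote→Q0. Q0=[P4,P3] Q1=[P1,P2,P5] Q2=[]
t=20-22: P4@Q0 runs 2, rem=0, completes. Q0=[P3] Q1=[P1,P2,P5] Q2=[]
t=22-24: P3@Q0 runs 2, rem=2, I/O yield, promote→Q0. Q0=[P3] Q1=[P1,P2,P5] Q2=[]
t=24-26: P3@Q0 runs 2, rem=0, completes. Q0=[] Q1=[P1,P2,P5] Q2=[]
t=26-30: P1@Q1 runs 4, rem=1, quantum used, demote→Q2. Q0=[] Q1=[P2,P5] Q2=[P1]
t=30-34: P2@Q1 runs 4, rem=4, quantum used, demote→Q2. Q0=[] Q1=[P5] Q2=[P1,P2]
t=34-37: P5@Q1 runs 3, rem=0, completes. Q0=[] Q1=[] Q2=[P1,P2]
t=37-38: P1@Q2 runs 1, rem=0, completes. Q0=[] Q1=[] Q2=[P2]
t=38-42: P2@Q2 runs 4, rem=0, completes. Q0=[] Q1=[] Q2=[]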